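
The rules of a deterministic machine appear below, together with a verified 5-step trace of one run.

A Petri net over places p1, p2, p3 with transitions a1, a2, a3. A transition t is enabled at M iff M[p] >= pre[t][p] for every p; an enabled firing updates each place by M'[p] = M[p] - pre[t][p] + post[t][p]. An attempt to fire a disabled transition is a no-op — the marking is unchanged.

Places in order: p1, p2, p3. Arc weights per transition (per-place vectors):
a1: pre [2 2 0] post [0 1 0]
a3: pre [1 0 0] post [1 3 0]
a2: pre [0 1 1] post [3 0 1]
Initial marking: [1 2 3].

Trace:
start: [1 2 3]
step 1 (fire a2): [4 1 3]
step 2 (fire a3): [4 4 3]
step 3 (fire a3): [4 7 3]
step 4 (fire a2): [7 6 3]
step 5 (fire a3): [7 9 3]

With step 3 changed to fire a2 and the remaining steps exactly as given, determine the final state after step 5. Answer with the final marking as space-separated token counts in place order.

(re-executing from step 3 with the substitution; state before step 3: [4 4 3])
step 3 (fire a2): [7 3 3]
step 4 (fire a2): [10 2 3]
step 5 (fire a3): [10 5 3]

10 5 3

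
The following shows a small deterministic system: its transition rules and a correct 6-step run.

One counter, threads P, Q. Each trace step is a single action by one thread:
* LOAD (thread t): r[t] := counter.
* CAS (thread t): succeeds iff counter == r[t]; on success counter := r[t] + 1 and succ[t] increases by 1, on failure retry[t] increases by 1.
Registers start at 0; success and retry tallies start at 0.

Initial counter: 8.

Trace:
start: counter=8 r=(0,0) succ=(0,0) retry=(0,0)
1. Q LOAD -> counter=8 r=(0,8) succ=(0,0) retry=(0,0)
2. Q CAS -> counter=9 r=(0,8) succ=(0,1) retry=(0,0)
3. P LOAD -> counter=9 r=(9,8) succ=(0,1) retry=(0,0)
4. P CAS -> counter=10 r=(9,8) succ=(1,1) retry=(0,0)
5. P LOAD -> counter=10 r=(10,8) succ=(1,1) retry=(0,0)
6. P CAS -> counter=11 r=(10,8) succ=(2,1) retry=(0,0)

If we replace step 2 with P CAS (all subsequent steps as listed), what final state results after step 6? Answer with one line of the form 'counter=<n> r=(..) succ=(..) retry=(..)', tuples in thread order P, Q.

(re-executing from step 2 with the substitution; state before step 2: counter=8 r=(0,8) succ=(0,0) retry=(0,0))
2. P CAS -> counter=8 r=(0,8) succ=(0,0) retry=(1,0)
3. P LOAD -> counter=8 r=(8,8) succ=(0,0) retry=(1,0)
4. P CAS -> counter=9 r=(8,8) succ=(1,0) retry=(1,0)
5. P LOAD -> counter=9 r=(9,8) succ=(1,0) retry=(1,0)
6. P CAS -> counter=10 r=(9,8) succ=(2,0) retry=(1,0)

counter=10 r=(9,8) succ=(2,0) retry=(1,0)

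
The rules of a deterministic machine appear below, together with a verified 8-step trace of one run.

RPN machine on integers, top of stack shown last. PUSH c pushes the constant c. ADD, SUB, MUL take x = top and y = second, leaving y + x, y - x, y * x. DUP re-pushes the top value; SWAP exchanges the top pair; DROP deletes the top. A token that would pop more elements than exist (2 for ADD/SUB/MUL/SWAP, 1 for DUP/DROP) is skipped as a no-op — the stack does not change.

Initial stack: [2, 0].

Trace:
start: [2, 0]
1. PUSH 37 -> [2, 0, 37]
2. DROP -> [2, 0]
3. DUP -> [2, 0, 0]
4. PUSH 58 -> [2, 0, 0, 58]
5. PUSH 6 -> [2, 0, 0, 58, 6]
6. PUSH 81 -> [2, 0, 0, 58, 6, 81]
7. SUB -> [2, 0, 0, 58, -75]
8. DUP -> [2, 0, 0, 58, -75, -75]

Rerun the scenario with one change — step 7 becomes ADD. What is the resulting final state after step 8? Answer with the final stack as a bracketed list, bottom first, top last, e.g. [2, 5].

[2, 0, 0, 58, 87, 87]

(re-executing from step 7 with the substitution; state before step 7: [2, 0, 0, 58, 6, 81])
7. ADD -> [2, 0, 0, 58, 87]
8. DUP -> [2, 0, 0, 58, 87, 87]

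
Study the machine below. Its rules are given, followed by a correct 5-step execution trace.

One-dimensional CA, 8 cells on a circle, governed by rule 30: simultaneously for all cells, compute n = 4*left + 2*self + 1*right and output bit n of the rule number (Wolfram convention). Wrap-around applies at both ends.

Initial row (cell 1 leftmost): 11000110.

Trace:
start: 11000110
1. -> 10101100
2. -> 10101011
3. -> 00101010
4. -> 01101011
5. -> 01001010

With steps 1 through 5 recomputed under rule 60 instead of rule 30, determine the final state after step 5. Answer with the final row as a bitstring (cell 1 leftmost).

(re-executing steps 1..5 under rule 60; state before step 1: 11000110)
1. -> 10100101
2. -> 01110111
3. -> 11001100
4. -> 10101010
5. -> 11111111

11111111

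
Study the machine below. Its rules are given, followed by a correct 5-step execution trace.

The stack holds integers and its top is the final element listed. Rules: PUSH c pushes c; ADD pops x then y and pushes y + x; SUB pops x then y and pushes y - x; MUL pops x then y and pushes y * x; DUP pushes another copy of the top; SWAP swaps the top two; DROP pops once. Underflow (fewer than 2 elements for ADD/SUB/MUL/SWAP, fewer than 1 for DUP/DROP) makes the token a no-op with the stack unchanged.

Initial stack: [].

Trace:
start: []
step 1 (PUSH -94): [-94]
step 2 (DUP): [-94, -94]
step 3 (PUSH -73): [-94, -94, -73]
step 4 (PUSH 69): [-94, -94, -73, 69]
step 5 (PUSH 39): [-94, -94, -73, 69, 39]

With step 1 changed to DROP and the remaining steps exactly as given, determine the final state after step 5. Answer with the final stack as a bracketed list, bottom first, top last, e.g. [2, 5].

[-73, 69, 39]

(re-executing from step 1 with the substitution; state before step 1: [])
step 1 (DROP): []
step 2 (DUP): []
step 3 (PUSH -73): [-73]
step 4 (PUSH 69): [-73, 69]
step 5 (PUSH 39): [-73, 69, 39]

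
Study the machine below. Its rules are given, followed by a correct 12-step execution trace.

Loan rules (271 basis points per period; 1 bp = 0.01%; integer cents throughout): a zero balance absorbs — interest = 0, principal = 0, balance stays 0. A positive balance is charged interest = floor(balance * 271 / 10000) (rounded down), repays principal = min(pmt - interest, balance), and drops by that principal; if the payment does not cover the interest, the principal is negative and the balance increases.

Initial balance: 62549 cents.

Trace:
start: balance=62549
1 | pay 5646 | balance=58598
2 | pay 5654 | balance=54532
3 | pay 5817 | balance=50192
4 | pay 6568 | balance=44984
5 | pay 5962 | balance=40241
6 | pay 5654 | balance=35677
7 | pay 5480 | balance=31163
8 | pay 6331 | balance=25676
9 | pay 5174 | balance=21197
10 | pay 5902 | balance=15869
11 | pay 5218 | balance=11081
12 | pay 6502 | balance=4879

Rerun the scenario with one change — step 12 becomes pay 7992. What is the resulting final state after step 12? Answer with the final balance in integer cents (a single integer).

3389

(re-executing from step 12 with the substitution; state before step 12: balance=11081)
12 | pay 7992 | balance=3389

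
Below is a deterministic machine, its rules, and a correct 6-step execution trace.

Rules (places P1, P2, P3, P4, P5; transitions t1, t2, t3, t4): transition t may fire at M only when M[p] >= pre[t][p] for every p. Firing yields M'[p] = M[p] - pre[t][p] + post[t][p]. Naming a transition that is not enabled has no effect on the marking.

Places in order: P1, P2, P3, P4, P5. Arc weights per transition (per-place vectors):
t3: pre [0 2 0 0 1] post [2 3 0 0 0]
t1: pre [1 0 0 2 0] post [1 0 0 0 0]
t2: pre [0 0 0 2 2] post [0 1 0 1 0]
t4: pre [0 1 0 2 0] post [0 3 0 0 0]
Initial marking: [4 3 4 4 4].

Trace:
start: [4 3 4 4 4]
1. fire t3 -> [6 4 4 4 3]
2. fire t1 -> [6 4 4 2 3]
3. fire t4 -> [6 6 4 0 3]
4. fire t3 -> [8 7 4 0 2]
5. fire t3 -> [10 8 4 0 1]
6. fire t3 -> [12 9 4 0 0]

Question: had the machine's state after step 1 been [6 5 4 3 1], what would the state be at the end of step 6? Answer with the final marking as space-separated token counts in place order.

state after step 1 := [6 5 4 3 1]
2. fire t1 -> [6 5 4 1 1]
3. fire t4 -> [6 5 4 1 1]
4. fire t3 -> [8 6 4 1 0]
5. fire t3 -> [8 6 4 1 0]
6. fire t3 -> [8 6 4 1 0]

8 6 4 1 0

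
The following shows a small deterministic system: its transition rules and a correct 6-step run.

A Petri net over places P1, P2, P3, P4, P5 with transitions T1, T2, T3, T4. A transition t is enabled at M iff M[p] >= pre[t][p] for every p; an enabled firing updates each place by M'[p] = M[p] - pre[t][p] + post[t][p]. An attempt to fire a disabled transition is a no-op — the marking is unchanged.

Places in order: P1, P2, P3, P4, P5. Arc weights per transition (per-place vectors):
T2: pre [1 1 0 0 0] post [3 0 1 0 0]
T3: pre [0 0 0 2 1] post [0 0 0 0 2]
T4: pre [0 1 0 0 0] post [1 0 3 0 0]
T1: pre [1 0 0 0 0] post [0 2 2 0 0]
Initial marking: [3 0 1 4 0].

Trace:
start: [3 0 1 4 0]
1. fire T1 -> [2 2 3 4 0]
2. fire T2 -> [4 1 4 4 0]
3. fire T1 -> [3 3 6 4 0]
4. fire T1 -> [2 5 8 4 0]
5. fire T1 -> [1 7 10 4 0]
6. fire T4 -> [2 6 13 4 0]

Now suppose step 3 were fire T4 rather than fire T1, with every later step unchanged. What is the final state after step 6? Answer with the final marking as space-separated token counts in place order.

(re-executing from step 3 with the substitution; state before step 3: [4 1 4 4 0])
3. fire T4 -> [5 0 7 4 0]
4. fire T1 -> [4 2 9 4 0]
5. fire T1 -> [3 4 11 4 0]
6. fire T4 -> [4 3 14 4 0]

4 3 14 4 0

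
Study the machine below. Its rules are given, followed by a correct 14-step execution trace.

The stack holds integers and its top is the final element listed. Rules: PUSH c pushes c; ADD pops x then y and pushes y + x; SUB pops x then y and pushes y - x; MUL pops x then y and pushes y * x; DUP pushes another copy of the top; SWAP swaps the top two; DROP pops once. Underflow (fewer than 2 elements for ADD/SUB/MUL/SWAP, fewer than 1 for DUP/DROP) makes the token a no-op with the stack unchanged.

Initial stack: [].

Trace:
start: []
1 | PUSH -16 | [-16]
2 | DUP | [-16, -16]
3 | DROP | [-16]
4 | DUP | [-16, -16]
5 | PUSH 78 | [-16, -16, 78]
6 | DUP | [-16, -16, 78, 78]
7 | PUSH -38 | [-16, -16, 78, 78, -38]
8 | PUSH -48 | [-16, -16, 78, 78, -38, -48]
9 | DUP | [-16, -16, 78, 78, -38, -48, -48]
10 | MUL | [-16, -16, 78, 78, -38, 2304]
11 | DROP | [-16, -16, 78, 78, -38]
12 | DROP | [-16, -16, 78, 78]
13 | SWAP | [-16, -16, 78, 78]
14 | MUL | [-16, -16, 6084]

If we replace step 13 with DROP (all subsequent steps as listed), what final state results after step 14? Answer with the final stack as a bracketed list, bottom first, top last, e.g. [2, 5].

[-16, -1248]

(re-executing from step 13 with the substitution; state before step 13: [-16, -16, 78, 78])
13 | DROP | [-16, -16, 78]
14 | MUL | [-16, -1248]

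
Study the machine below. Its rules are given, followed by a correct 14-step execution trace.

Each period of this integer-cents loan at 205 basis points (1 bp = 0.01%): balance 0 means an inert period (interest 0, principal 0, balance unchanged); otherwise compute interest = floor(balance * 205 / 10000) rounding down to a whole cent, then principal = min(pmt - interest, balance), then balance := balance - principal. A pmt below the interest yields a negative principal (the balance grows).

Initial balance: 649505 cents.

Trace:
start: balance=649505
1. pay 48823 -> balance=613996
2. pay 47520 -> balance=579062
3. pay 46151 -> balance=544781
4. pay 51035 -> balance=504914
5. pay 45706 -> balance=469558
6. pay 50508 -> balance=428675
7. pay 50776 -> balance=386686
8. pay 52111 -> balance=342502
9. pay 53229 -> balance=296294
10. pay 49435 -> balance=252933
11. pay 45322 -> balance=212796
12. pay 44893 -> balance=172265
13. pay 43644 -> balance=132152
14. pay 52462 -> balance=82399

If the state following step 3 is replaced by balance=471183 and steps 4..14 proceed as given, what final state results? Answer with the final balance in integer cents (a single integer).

state after step 3 := balance=471183
4. pay 51035 -> balance=429807
5. pay 45706 -> balance=392912
6. pay 50508 -> balance=350458
7. pay 50776 -> balance=306866
8. pay 52111 -> balance=261045
9. pay 53229 -> balance=213167
10. pay 49435 -> balance=168101
11. pay 45322 -> balance=126225
12. pay 44893 -> balance=83919
13. pay 43644 -> balance=41995
14. pay 52462 -> balance=0

0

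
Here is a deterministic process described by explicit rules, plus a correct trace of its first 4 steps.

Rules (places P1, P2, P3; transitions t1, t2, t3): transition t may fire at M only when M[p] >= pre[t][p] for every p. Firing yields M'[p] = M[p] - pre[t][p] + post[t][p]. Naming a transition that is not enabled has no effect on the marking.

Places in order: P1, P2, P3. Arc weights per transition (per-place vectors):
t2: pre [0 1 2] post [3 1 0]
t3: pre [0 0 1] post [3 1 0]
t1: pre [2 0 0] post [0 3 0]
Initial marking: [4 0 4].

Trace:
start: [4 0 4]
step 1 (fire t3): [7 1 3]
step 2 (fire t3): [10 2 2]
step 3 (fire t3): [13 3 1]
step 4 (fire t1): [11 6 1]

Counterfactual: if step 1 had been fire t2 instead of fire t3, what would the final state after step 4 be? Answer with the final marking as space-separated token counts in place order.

8 5 2

(re-executing from step 1 with the substitution; state before step 1: [4 0 4])
step 1 (fire t2): [4 0 4]
step 2 (fire t3): [7 1 3]
step 3 (fire t3): [10 2 2]
step 4 (fire t1): [8 5 2]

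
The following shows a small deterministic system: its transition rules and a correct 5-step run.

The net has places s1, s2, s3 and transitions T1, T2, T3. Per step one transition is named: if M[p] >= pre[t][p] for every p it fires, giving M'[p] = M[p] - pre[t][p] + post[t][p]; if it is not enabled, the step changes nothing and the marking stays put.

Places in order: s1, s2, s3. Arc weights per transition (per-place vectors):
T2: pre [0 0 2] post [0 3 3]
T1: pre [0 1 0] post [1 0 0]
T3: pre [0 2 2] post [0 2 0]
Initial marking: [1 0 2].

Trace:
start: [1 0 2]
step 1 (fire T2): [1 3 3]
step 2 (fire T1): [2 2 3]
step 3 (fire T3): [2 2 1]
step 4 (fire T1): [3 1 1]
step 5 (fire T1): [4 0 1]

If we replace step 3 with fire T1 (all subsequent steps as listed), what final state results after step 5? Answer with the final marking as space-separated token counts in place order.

4 0 3

(re-executing from step 3 with the substitution; state before step 3: [2 2 3])
step 3 (fire T1): [3 1 3]
step 4 (fire T1): [4 0 3]
step 5 (fire T1): [4 0 3]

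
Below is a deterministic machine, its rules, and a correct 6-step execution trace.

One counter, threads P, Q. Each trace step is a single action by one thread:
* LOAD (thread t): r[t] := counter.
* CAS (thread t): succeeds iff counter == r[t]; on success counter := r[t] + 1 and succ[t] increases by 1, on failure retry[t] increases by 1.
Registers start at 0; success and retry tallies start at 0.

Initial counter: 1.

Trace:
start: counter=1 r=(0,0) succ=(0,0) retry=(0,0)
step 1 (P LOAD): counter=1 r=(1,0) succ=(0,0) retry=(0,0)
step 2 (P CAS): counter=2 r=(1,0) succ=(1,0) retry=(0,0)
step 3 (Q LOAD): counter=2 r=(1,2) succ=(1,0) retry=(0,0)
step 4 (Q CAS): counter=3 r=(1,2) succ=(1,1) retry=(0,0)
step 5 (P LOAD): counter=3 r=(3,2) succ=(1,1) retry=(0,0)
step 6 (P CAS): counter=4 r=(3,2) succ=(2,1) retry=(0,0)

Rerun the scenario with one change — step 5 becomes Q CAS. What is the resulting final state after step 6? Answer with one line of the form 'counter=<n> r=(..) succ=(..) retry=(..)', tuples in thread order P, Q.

(re-executing from step 5 with the substitution; state before step 5: counter=3 r=(1,2) succ=(1,1) retry=(0,0))
step 5 (Q CAS): counter=3 r=(1,2) succ=(1,1) retry=(0,1)
step 6 (P CAS): counter=3 r=(1,2) succ=(1,1) retry=(1,1)

counter=3 r=(1,2) succ=(1,1) retry=(1,1)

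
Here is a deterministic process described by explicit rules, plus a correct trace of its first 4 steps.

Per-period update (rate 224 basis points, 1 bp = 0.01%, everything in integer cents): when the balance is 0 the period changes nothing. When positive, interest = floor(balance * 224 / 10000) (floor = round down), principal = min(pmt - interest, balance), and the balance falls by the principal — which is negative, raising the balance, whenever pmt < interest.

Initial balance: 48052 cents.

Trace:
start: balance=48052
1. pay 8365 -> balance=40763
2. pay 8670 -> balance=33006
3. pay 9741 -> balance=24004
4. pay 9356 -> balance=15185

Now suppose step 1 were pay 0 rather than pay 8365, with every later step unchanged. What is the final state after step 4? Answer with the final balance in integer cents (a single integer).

24124

(re-executing from step 1 with the substitution; state before step 1: balance=48052)
1. pay 0 -> balance=49128
2. pay 8670 -> balance=41558
3. pay 9741 -> balance=32747
4. pay 9356 -> balance=24124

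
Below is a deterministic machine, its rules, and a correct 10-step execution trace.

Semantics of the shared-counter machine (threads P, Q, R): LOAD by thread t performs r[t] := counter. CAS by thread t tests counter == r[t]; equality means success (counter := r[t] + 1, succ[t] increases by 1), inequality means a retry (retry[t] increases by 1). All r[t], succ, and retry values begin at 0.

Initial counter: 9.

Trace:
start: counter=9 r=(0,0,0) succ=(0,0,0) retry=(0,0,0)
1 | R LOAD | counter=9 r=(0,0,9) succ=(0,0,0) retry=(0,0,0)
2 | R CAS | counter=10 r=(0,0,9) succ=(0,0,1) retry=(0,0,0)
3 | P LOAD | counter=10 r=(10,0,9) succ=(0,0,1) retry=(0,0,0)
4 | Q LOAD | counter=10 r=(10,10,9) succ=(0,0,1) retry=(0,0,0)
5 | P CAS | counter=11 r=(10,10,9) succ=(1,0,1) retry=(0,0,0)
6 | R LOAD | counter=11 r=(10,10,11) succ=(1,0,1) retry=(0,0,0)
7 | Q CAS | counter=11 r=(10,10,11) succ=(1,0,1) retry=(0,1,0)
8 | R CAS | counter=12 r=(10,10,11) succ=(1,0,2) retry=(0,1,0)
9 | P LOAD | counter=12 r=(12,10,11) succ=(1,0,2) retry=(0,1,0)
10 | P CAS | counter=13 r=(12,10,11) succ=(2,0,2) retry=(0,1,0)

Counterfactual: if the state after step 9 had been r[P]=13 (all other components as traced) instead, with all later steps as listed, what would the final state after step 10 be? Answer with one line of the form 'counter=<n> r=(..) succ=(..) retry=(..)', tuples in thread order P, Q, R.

state after step 9 := counter=12 r=(13,10,11) succ=(1,0,2) retry=(0,1,0)
10 | P CAS | counter=12 r=(13,10,11) succ=(1,0,2) retry=(1,1,0)

counter=12 r=(13,10,11) succ=(1,0,2) retry=(1,1,0)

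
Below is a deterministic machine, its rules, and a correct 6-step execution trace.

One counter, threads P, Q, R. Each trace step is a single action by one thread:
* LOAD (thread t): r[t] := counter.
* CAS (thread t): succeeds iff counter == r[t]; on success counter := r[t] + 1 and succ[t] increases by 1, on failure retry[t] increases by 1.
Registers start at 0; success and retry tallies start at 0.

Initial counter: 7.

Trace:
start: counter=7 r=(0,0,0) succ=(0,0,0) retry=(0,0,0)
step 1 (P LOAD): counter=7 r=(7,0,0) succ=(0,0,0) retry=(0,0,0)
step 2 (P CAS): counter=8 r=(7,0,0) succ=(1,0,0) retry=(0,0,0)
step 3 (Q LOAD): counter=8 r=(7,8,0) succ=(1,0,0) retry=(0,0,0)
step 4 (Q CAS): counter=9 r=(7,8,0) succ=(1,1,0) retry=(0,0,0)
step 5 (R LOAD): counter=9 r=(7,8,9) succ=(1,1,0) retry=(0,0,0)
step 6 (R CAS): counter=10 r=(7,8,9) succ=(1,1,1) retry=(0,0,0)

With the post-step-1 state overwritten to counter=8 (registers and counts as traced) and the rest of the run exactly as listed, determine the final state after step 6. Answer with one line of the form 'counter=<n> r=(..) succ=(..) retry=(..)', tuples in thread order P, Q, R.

counter=10 r=(7,8,9) succ=(0,1,1) retry=(1,0,0)

state after step 1 := counter=8 r=(7,0,0) succ=(0,0,0) retry=(0,0,0)
step 2 (P CAS): counter=8 r=(7,0,0) succ=(0,0,0) retry=(1,0,0)
step 3 (Q LOAD): counter=8 r=(7,8,0) succ=(0,0,0) retry=(1,0,0)
step 4 (Q CAS): counter=9 r=(7,8,0) succ=(0,1,0) retry=(1,0,0)
step 5 (R LOAD): counter=9 r=(7,8,9) succ=(0,1,0) retry=(1,0,0)
step 6 (R CAS): counter=10 r=(7,8,9) succ=(0,1,1) retry=(1,0,0)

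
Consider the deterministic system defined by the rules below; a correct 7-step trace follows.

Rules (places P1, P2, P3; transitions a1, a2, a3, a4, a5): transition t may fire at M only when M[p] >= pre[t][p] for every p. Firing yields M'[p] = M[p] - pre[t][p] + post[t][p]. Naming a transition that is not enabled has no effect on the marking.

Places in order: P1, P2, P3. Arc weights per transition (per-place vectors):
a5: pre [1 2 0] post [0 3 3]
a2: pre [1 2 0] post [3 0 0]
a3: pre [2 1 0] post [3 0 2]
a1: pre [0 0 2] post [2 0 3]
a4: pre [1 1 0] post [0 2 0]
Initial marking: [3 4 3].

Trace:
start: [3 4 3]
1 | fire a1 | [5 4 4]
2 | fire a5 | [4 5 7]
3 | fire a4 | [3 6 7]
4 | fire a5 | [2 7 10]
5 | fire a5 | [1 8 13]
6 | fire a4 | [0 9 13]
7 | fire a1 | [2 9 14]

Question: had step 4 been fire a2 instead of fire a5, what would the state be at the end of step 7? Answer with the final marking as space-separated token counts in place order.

5 6 11

(re-executing from step 4 with the substitution; state before step 4: [3 6 7])
4 | fire a2 | [5 4 7]
5 | fire a5 | [4 5 10]
6 | fire a4 | [3 6 10]
7 | fire a1 | [5 6 11]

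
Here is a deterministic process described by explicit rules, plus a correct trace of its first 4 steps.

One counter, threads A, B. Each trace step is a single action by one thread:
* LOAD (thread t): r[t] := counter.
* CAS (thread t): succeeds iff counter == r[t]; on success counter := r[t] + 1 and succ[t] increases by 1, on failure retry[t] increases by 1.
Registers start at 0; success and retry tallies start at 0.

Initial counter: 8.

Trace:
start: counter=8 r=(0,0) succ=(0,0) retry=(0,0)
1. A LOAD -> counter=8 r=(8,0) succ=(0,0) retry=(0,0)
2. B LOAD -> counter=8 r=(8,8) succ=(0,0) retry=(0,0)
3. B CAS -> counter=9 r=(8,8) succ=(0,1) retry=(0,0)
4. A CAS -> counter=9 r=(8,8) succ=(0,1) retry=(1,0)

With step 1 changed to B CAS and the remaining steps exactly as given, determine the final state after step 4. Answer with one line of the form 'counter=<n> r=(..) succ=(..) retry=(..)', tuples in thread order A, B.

(re-executing from step 1 with the substitution; state before step 1: counter=8 r=(0,0) succ=(0,0) retry=(0,0))
1. B CAS -> counter=8 r=(0,0) succ=(0,0) retry=(0,1)
2. B LOAD -> counter=8 r=(0,8) succ=(0,0) retry=(0,1)
3. B CAS -> counter=9 r=(0,8) succ=(0,1) retry=(0,1)
4. A CAS -> counter=9 r=(0,8) succ=(0,1) retry=(1,1)

counter=9 r=(0,8) succ=(0,1) retry=(1,1)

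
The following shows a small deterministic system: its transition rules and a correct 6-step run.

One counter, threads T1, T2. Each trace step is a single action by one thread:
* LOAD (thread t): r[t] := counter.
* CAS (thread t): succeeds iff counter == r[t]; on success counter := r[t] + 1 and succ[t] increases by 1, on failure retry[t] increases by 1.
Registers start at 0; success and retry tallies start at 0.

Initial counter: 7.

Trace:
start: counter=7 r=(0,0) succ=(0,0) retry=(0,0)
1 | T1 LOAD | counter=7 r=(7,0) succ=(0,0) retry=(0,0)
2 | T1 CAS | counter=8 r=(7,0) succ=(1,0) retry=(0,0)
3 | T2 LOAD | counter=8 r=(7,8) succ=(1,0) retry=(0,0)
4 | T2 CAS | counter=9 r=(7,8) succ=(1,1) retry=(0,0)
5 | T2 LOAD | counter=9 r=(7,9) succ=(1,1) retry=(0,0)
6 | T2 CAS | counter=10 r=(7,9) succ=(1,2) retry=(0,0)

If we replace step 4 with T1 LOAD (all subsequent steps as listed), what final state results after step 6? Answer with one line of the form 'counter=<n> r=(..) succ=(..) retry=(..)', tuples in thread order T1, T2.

(re-executing from step 4 with the substitution; state before step 4: counter=8 r=(7,8) succ=(1,0) retry=(0,0))
4 | T1 LOAD | counter=8 r=(8,8) succ=(1,0) retry=(0,0)
5 | T2 LOAD | counter=8 r=(8,8) succ=(1,0) retry=(0,0)
6 | T2 CAS | counter=9 r=(8,8) succ=(1,1) retry=(0,0)

counter=9 r=(8,8) succ=(1,1) retry=(0,0)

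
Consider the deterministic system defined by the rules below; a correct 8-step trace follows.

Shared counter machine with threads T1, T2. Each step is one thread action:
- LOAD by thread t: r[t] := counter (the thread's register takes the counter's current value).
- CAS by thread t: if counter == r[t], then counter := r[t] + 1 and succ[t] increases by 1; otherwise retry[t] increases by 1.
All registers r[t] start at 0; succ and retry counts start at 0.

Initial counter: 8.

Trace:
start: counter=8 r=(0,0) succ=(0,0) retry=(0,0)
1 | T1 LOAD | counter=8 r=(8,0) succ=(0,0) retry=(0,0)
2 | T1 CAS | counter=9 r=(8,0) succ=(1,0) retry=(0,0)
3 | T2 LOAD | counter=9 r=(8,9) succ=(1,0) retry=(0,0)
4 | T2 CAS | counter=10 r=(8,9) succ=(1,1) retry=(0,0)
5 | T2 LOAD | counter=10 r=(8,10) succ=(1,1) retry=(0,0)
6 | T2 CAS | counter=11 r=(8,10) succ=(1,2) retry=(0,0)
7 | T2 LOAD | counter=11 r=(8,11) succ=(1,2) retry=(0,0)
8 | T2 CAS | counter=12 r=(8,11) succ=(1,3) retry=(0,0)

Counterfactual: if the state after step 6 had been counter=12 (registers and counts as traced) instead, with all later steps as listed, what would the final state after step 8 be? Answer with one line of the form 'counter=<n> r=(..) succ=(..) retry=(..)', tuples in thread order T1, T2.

state after step 6 := counter=12 r=(8,10) succ=(1,2) retry=(0,0)
7 | T2 LOAD | counter=12 r=(8,12) succ=(1,2) retry=(0,0)
8 | T2 CAS | counter=13 r=(8,12) succ=(1,3) retry=(0,0)

counter=13 r=(8,12) succ=(1,3) retry=(0,0)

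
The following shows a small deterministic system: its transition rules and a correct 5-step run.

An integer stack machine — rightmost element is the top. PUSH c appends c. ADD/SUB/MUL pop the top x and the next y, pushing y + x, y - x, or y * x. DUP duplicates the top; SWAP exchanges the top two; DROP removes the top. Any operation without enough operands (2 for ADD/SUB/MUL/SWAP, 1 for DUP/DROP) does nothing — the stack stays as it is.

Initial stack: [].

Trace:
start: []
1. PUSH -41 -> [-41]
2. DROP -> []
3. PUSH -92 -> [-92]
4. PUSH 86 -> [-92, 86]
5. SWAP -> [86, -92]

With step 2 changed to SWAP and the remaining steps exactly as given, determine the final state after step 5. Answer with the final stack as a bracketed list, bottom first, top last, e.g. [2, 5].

(re-executing from step 2 with the substitution; state before step 2: [-41])
2. SWAP -> [-41]
3. PUSH -92 -> [-41, -92]
4. PUSH 86 -> [-41, -92, 86]
5. SWAP -> [-41, 86, -92]

[-41, 86, -92]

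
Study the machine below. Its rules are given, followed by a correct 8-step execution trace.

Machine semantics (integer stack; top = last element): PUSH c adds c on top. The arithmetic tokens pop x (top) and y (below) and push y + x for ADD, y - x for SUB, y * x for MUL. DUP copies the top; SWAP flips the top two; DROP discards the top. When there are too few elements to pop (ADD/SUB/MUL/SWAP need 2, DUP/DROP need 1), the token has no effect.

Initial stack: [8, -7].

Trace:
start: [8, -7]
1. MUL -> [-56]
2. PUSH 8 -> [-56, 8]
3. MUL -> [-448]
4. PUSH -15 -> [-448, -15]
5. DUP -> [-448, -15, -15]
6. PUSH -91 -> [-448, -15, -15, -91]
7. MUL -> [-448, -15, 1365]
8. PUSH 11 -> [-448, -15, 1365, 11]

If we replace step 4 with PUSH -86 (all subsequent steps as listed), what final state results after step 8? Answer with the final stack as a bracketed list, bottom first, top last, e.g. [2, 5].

[-448, -86, 7826, 11]

(re-executing from step 4 with the substitution; state before step 4: [-448])
4. PUSH -86 -> [-448, -86]
5. DUP -> [-448, -86, -86]
6. PUSH -91 -> [-448, -86, -86, -91]
7. MUL -> [-448, -86, 7826]
8. PUSH 11 -> [-448, -86, 7826, 11]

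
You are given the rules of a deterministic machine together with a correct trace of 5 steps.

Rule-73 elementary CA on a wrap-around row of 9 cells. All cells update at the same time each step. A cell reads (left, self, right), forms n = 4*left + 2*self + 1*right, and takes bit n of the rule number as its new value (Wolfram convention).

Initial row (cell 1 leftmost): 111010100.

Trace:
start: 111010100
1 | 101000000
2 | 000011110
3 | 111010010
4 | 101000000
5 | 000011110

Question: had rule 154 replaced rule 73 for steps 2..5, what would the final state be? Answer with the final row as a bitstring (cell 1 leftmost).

(re-executing steps 2..5 under rule 154; state before step 2: 101000000)
2 | 000100001
3 | 101010010
4 | 000001100
5 | 000011010

000011010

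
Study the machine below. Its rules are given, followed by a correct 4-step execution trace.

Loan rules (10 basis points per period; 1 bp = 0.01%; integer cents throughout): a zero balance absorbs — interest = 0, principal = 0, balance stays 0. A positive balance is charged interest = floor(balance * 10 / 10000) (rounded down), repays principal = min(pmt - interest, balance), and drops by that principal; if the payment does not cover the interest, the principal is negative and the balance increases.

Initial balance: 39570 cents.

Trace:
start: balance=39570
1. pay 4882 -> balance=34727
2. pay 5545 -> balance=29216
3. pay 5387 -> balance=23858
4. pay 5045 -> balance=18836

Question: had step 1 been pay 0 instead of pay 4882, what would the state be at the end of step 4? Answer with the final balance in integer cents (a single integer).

23733

(re-executing from step 1 with the substitution; state before step 1: balance=39570)
1. pay 0 -> balance=39609
2. pay 5545 -> balance=34103
3. pay 5387 -> balance=28750
4. pay 5045 -> balance=23733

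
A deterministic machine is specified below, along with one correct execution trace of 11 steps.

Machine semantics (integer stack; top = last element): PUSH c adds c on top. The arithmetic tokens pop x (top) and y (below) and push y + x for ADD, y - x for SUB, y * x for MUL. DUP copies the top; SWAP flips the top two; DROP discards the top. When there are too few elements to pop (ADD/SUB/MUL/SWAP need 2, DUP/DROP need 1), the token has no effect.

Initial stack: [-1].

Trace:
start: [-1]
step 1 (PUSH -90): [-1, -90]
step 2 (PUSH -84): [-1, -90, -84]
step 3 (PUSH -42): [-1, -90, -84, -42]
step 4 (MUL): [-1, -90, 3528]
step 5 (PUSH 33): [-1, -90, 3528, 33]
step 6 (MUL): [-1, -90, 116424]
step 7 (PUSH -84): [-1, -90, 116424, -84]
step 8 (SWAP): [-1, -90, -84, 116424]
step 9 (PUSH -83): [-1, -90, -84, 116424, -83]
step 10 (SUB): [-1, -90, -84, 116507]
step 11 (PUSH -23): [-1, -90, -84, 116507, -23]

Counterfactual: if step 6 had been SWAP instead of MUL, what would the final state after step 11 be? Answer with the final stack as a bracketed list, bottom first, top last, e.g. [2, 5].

[-1, -90, 33, -84, 3611, -23]

(re-executing from step 6 with the substitution; state before step 6: [-1, -90, 3528, 33])
step 6 (SWAP): [-1, -90, 33, 3528]
step 7 (PUSH -84): [-1, -90, 33, 3528, -84]
step 8 (SWAP): [-1, -90, 33, -84, 3528]
step 9 (PUSH -83): [-1, -90, 33, -84, 3528, -83]
step 10 (SUB): [-1, -90, 33, -84, 3611]
step 11 (PUSH -23): [-1, -90, 33, -84, 3611, -23]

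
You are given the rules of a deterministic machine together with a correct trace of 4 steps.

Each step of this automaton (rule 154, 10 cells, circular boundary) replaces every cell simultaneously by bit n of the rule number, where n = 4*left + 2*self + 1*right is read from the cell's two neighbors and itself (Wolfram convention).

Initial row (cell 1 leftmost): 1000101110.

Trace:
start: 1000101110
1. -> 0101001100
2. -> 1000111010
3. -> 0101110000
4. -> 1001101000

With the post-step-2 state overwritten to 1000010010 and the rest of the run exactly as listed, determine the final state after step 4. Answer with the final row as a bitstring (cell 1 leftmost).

1011001010

state after step 2 := 1000010010
3. -> 0100101100
4. -> 1011001010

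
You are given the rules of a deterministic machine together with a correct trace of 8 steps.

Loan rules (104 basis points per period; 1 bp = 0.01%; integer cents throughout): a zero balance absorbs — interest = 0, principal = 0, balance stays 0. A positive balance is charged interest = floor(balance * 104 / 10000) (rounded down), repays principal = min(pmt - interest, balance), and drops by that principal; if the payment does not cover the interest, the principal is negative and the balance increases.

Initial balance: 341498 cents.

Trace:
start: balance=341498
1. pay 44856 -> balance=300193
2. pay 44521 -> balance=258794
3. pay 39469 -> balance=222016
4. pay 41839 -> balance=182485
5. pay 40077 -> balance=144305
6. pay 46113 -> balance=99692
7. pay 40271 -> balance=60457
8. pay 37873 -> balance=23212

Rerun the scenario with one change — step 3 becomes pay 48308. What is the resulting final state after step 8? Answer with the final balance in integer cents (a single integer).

(re-executing from step 3 with the substitution; state before step 3: balance=258794)
3. pay 48308 -> balance=213177
4. pay 41839 -> balance=173555
5. pay 40077 -> balance=135282
6. pay 46113 -> balance=90575
7. pay 40271 -> balance=51245
8. pay 37873 -> balance=13904

13904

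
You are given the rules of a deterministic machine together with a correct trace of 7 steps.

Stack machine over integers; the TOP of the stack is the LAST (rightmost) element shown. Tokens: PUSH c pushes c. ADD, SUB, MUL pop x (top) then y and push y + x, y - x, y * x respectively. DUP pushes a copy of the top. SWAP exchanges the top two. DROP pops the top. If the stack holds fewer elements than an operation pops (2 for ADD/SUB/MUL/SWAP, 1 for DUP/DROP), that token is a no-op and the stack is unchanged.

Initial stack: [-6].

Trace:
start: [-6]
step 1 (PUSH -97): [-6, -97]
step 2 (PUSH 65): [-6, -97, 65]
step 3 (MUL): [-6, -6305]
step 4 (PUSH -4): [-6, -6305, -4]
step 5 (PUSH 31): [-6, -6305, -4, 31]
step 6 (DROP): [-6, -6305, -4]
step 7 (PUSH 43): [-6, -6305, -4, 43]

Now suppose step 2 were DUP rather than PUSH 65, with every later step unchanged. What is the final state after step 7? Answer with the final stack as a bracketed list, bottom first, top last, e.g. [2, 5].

[-6, 9409, -4, 43]

(re-executing from step 2 with the substitution; state before step 2: [-6, -97])
step 2 (DUP): [-6, -97, -97]
step 3 (MUL): [-6, 9409]
step 4 (PUSH -4): [-6, 9409, -4]
step 5 (PUSH 31): [-6, 9409, -4, 31]
step 6 (DROP): [-6, 9409, -4]
step 7 (PUSH 43): [-6, 9409, -4, 43]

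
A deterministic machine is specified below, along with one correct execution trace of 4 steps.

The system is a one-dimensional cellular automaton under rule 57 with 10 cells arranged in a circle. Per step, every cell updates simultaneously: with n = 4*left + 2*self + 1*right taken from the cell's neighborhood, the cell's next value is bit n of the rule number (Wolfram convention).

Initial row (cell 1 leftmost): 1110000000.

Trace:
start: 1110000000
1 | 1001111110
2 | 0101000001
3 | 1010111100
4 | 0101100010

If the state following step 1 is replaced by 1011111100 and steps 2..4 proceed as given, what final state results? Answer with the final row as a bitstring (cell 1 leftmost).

1011000100

state after step 1 := 1011111100
2 | 0110000010
3 | 0101111001
4 | 1011000100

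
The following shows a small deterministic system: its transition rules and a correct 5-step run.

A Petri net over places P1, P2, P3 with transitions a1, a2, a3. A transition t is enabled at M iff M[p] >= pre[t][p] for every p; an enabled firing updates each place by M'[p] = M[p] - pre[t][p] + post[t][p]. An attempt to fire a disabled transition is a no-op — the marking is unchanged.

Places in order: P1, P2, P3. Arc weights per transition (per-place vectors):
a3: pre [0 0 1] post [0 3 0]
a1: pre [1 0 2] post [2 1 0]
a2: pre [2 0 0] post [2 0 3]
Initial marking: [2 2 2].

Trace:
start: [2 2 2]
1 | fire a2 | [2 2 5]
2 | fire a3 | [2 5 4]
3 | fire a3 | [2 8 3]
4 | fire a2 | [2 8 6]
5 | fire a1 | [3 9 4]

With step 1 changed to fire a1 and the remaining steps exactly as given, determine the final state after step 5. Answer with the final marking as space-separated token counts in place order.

4 4 1

(re-executing from step 1 with the substitution; state before step 1: [2 2 2])
1 | fire a1 | [3 3 0]
2 | fire a3 | [3 3 0]
3 | fire a3 | [3 3 0]
4 | fire a2 | [3 3 3]
5 | fire a1 | [4 4 1]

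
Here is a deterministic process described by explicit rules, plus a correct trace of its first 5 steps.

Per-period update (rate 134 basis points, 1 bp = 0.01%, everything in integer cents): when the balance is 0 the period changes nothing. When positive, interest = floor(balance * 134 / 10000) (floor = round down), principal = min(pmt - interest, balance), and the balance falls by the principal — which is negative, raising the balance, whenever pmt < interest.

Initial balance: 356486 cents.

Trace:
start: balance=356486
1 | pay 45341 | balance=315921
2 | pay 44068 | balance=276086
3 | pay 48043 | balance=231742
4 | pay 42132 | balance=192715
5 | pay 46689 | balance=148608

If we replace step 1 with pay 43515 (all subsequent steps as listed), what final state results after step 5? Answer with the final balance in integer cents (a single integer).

150533

(re-executing from step 1 with the substitution; state before step 1: balance=356486)
1 | pay 43515 | balance=317747
2 | pay 44068 | balance=277936
3 | pay 48043 | balance=233617
4 | pay 42132 | balance=194615
5 | pay 46689 | balance=150533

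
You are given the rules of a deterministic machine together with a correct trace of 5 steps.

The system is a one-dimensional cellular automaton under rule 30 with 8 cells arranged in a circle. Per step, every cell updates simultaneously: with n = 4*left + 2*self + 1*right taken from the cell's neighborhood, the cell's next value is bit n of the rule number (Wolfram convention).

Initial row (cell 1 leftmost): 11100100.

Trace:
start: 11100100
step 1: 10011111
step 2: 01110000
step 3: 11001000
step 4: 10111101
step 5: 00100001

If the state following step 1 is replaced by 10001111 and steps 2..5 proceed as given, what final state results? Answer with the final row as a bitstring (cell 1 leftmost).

state after step 1 := 10001111
step 2: 01011000
step 3: 11010100
step 4: 10010111
step 5: 01110100

01110100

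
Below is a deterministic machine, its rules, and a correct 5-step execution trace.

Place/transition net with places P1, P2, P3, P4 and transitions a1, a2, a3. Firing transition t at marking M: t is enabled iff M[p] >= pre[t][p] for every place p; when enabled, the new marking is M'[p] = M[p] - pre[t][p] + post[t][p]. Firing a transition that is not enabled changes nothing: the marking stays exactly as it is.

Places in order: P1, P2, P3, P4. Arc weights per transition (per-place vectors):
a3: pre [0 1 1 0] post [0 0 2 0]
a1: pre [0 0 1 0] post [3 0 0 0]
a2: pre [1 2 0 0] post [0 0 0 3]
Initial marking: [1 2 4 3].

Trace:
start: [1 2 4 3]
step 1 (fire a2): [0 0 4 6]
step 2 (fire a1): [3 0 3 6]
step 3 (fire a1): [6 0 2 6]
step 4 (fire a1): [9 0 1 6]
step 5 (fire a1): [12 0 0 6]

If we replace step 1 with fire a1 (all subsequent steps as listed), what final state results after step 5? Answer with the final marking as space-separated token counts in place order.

13 2 0 3

(re-executing from step 1 with the substitution; state before step 1: [1 2 4 3])
step 1 (fire a1): [4 2 3 3]
step 2 (fire a1): [7 2 2 3]
step 3 (fire a1): [10 2 1 3]
step 4 (fire a1): [13 2 0 3]
step 5 (fire a1): [13 2 0 3]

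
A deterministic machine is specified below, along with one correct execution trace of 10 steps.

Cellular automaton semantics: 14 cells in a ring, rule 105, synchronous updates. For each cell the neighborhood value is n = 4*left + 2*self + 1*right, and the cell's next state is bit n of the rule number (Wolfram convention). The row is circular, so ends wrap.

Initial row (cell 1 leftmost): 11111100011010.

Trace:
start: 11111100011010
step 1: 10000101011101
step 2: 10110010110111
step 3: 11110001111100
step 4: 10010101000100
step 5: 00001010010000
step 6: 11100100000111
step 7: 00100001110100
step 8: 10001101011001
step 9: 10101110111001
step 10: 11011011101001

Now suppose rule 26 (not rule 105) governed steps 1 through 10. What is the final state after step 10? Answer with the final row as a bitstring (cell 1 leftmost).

10100101000100

(re-executing steps 1..10 under rule 26; state before step 1: 11111100011010)
step 1: 10000010110000
step 2: 01000100101001
step 3: 00101011000110
step 4: 01000010101101
step 5: 00100100001000
step 6: 01011010010100
step 7: 10010001100010
step 8: 01101011010100
step 9: 11000010000010
step 10: 10100101000100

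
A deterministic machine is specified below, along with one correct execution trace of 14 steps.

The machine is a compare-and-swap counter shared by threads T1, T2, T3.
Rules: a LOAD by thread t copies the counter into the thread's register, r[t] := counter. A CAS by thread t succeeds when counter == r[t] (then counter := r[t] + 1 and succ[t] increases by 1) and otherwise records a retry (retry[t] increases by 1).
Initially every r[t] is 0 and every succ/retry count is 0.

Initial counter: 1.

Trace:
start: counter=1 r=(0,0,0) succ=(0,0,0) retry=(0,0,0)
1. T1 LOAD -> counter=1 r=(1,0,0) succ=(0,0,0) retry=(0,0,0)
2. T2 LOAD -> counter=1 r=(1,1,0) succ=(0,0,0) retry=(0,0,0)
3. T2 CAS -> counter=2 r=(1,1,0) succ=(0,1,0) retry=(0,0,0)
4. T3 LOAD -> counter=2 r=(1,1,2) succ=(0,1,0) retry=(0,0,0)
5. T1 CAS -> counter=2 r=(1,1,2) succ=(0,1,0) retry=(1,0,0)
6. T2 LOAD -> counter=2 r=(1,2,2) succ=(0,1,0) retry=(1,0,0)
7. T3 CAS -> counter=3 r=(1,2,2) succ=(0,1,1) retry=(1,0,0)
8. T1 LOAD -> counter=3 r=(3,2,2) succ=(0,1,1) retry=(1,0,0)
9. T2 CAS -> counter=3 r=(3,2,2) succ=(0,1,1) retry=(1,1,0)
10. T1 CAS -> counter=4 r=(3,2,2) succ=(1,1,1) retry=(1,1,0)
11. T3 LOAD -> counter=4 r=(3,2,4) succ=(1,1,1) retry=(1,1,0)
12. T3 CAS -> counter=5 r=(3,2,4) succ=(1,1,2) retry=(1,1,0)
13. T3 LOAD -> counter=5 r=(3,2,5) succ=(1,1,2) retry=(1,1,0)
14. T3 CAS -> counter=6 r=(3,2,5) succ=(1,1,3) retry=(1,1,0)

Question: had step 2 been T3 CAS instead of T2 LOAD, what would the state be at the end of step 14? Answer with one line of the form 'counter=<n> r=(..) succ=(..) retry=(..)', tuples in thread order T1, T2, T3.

(re-executing from step 2 with the substitution; state before step 2: counter=1 r=(1,0,0) succ=(0,0,0) retry=(0,0,0))
2. T3 CAS -> counter=1 r=(1,0,0) succ=(0,0,0) retry=(0,0,1)
3. T2 CAS -> counter=1 r=(1,0,0) succ=(0,0,0) retry=(0,1,1)
4. T3 LOAD -> counter=1 r=(1,0,1) succ=(0,0,0) retry=(0,1,1)
5. T1 CAS -> counter=2 r=(1,0,1) succ=(1,0,0) retry=(0,1,1)
6. T2 LOAD -> counter=2 r=(1,2,1) succ=(1,0,0) retry=(0,1,1)
7. T3 CAS -> counter=2 r=(1,2,1) succ=(1,0,0) retry=(0,1,2)
8. T1 LOAD -> counter=2 r=(2,2,1) succ=(1,0,0) retry=(0,1,2)
9. T2 CAS -> counter=3 r=(2,2,1) succ=(1,1,0) retry=(0,1,2)
10. T1 CAS -> counter=3 r=(2,2,1) succ=(1,1,0) retry=(1,1,2)
11. T3 LOAD -> counter=3 r=(2,2,3) succ=(1,1,0) retry=(1,1,2)
12. T3 CAS -> counter=4 r=(2,2,3) succ=(1,1,1) retry=(1,1,2)
13. T3 LOAD -> counter=4 r=(2,2,4) succ=(1,1,1) retry=(1,1,2)
14. T3 CAS -> counter=5 r=(2,2,4) succ=(1,1,2) retry=(1,1,2)

counter=5 r=(2,2,4) succ=(1,1,2) retry=(1,1,2)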